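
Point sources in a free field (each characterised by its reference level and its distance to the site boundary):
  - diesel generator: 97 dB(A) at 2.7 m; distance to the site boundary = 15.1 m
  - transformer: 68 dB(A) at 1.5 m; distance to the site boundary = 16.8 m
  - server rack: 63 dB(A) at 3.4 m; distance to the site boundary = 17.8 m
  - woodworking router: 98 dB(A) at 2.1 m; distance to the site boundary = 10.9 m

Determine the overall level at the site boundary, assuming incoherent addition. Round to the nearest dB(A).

First find each source's level at the receiver (point-source: −20·log₁₀(r/r_ref)), then combine on an intensity basis.
diesel generator: 97 − 20·log₁₀(15.1/2.7) = 97 − 14.95 = 82.05 dB(A).
transformer: 68 − 20·log₁₀(16.8/1.5) = 68 − 20.98 = 47.02 dB(A).
server rack: 63 − 20·log₁₀(17.8/3.4) = 63 − 14.38 = 48.62 dB(A).
woodworking router: 98 − 20·log₁₀(10.9/2.1) = 98 − 14.30 = 83.70 dB(A).
Σ 10^(L/10) = 3.946e+08 → L_total = 10·log₁₀(3.946e+08) = 85.96 dB(A).

86 dB(A)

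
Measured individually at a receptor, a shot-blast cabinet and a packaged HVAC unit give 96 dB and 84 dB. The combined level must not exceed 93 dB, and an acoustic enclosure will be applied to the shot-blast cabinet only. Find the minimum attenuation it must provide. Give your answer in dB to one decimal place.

Fixed contribution from the other source: Σ 10^(L/10) = 10^(84/10) = 2.512e+08 (84.00 dB).
The limit corresponds to 10^(93/10) = 1.995e+09; subtracting the fixed part leaves 1.744e+09 for the shot-blast cabinet, i.e. 92.42 dB.
Required insertion loss = 96 − 92.42 = 3.58 dB.

3.6 dB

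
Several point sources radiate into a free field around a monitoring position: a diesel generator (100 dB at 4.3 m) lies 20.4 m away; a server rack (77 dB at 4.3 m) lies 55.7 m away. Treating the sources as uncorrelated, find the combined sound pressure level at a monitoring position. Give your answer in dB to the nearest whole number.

Apply inverse-square spreading to bring every level to the receiver, then sum 10^(L/10).
diesel generator: 100 − 20·log₁₀(20.4/4.3) = 100 − 13.52 = 86.48 dB.
server rack: 77 − 20·log₁₀(55.7/4.3) = 77 − 22.25 = 54.75 dB.
Σ 10^(L/10) = 4.446e+08 → L_total = 10·log₁₀(4.446e+08) = 86.48 dB.

86 dB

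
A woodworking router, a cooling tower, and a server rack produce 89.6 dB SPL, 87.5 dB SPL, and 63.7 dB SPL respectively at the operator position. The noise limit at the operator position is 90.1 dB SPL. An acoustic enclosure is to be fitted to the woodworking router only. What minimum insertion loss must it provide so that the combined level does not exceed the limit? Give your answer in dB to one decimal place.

Fixed contribution from the other sources: Σ 10^(L/10) = 10^(87.5/10) + 10^(63.7/10) = 5.647e+08 (87.52 dB SPL).
The limit corresponds to 10^(90.1/10) = 1.023e+09; subtracting the fixed part leaves 4.586e+08 for the woodworking router, i.e. 86.61 dB SPL.
So the woodworking router must be reduced from 89.6 to 86.61 dB SPL: IL = 2.99 dB.

3.0 dB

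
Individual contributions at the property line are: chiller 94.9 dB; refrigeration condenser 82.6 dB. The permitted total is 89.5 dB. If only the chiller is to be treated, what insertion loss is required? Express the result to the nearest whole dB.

Fixed contribution from the other source: Σ 10^(L/10) = 10^(82.6/10) = 1.820e+08 (82.60 dB).
The limit corresponds to 10^(89.5/10) = 8.913e+08; subtracting the fixed part leaves 7.093e+08 for the chiller, i.e. 88.51 dB.
Required insertion loss = 94.9 − 88.51 = 6.39 dB.

6 dB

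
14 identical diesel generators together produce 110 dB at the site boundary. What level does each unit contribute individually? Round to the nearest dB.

Dividing the total intensity by 14 lowers the level by 10·log₁₀ 14 = 11.461 dB: L₁ = 110 − 11.461.

99 dB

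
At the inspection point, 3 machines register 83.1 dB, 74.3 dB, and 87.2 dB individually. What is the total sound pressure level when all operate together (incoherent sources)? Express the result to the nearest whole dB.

Incoherent sources combine by intensity addition: L_total = 10·log₁₀(Σ 10^(L_i/10)).
Σ 10^(L/10) = 10^(83.1/10) + 10^(74.3/10) + 10^(87.2/10) = 7.559e+08.
L_total = 10·log₁₀(7.559e+08) = 88.78 dB.

89 dB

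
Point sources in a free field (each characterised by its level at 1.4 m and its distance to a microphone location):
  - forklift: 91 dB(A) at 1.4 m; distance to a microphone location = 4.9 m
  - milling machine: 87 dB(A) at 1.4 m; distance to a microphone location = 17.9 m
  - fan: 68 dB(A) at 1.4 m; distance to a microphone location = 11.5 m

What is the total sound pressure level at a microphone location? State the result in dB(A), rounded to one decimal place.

80.3 dB(A)

Apply inverse-square spreading to bring every level to the receiver, then sum 10^(L/10).
forklift: 91 − 20·log₁₀(4.9/1.4) = 91 − 10.88 = 80.12 dB(A).
milling machine: 87 − 20·log₁₀(17.9/1.4) = 87 − 22.13 = 64.87 dB(A).
fan: 68 − 20·log₁₀(11.5/1.4) = 68 − 18.29 = 49.71 dB(A).
Σ 10^(L/10) = 1.059e+08 → L_total = 10·log₁₀(1.059e+08) = 80.25 dB(A).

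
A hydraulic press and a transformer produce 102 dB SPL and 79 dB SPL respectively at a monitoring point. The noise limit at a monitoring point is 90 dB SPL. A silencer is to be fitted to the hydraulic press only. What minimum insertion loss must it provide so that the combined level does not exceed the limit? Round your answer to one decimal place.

Fixed contribution from the other source: Σ 10^(L/10) = 10^(79/10) = 7.943e+07 (79.00 dB SPL).
The limit corresponds to 10^(90/10) = 1.000e+09; subtracting the fixed part leaves 9.206e+08 for the hydraulic press, i.e. 89.64 dB SPL.
So the hydraulic press must be reduced from 102 to 89.64 dB SPL: IL = 12.36 dB.

12.4 dB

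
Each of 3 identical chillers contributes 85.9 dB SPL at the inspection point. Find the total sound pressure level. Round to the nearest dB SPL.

N identical incoherent sources raise the level by 10·log₁₀ N.
L_total = 85.9 + 10·log₁₀(3) = 85.9 + 4.771 = 90.67 dB SPL.

91 dB SPL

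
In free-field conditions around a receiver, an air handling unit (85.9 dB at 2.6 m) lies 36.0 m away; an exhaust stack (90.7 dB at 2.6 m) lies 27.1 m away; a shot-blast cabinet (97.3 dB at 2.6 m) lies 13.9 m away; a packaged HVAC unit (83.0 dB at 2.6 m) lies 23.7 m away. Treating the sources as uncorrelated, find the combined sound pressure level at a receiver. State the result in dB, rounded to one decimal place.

First find each source's level at the receiver (point-source: −20·log₁₀(r/r_ref)), then combine on an intensity basis.
air handling unit: 85.9 − 20·log₁₀(36.0/2.6) = 85.9 − 22.83 = 63.07 dB.
exhaust stack: 90.7 − 20·log₁₀(27.1/2.6) = 90.7 − 20.36 = 70.34 dB.
shot-blast cabinet: 97.3 − 20·log₁₀(13.9/2.6) = 97.3 − 14.56 = 82.74 dB.
packaged HVAC unit: 83.0 − 20·log₁₀(23.7/2.6) = 83.0 − 19.20 = 63.80 dB.
Σ 10^(L/10) = 2.031e+08 → L_total = 10·log₁₀(2.031e+08) = 83.08 dB.

83.1 dB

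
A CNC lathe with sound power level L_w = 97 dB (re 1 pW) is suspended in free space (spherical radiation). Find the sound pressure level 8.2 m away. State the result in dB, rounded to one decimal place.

67.7 dB

The power spreads over a sphere of area 4π·r², so L_p = L_w − 10·log₁₀(4π·r²).
4π·r² = 845 m², 10·log₁₀ of that is 29.268 dB.
L_p = 97 − 29.268 = 67.73 dB.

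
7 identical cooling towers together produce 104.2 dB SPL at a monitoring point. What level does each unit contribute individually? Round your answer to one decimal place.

For N identical incoherent sources L_total = L₁ + 10·log₁₀ N, so L₁ = 104.2 − 10·log₁₀(7) = 104.2 − 8.451.

95.7 dB SPL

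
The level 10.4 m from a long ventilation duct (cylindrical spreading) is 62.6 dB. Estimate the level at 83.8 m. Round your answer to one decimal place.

53.5 dB

Line-source attenuation: ΔL = 10·log₁₀(r₂/r₁) = 10·log₁₀(83.8/10.4) = 9.062 dB.
L₂ = 62.6 − 10·log₁₀(83.8/10.4) = 62.6 − 9.062 = 53.54 dB.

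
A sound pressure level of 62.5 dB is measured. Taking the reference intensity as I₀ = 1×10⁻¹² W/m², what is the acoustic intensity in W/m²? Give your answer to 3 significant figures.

1.78e-06 W/m²

I = I₀·10^(L/10) = 10⁻¹² × 10^(62.5/10) = 10^(-5.750).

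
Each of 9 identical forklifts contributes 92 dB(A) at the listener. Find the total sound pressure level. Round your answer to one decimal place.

N identical incoherent sources raise the level by 10·log₁₀ N.
L_total = 92 + 10·log₁₀(9) = 92 + 9.542 = 101.54 dB(A).

101.5 dB(A)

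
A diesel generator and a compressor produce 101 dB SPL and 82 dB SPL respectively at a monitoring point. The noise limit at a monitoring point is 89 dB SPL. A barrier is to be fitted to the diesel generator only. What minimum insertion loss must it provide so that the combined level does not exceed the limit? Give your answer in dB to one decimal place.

Fixed contribution from the other source: Σ 10^(L/10) = 10^(82/10) = 1.585e+08 (82.00 dB SPL).
To meet 89 dB SPL overall, the treated diesel generator may contribute at most 10^(89/10) − 1.585e+08 = 6.358e+08, i.e. 88.03 dB SPL.
Required insertion loss = 101 − 88.03 = 12.97 dB.

13.0 dB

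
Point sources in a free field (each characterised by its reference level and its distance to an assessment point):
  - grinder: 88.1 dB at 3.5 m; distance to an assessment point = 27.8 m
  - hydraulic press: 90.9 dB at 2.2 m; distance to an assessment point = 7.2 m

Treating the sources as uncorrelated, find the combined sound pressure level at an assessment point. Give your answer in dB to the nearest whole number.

81 dB

Apply inverse-square spreading to bring every level to the receiver, then sum 10^(L/10).
grinder: 88.1 − 20·log₁₀(27.8/3.5) = 88.1 − 18.00 = 70.10 dB.
hydraulic press: 90.9 − 20·log₁₀(7.2/2.2) = 90.9 − 10.30 = 80.60 dB.
Σ 10^(L/10) = 1.251e+08 → L_total = 10·log₁₀(1.251e+08) = 80.97 dB.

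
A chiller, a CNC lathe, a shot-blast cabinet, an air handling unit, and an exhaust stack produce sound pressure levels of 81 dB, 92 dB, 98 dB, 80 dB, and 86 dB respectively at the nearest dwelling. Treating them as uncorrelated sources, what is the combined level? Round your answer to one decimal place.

99.3 dB

For uncorrelated sources the intensities add, so convert each level to linear form, sum, and take 10·log₁₀ of the total.
Σ 10^(L/10) = 10^(81/10) + 10^(92/10) + 10^(98/10) + 10^(80/10) + 10^(86/10) = 8.518e+09.
L_total = 10·log₁₀(8.518e+09) = 99.30 dB.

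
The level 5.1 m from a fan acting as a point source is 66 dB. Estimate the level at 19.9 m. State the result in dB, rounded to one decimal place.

54.2 dB

For a point source, L₂ = L₁ − 20·log₁₀(r₂/r₁).
L₂ = 66 − 20·log₁₀(19.9/5.1) = 66 − 11.826 = 54.17 dB.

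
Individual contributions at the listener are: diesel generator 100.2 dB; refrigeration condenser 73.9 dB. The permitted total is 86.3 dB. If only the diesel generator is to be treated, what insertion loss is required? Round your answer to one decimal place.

Fixed contribution from the other source: Σ 10^(L/10) = 10^(73.9/10) = 2.455e+07 (73.90 dB).
The limit corresponds to 10^(86.3/10) = 4.266e+08; subtracting the fixed part leaves 4.020e+08 for the diesel generator, i.e. 86.04 dB.
So the diesel generator must be reduced from 100.2 to 86.04 dB: IL = 14.16 dB.

14.2 dB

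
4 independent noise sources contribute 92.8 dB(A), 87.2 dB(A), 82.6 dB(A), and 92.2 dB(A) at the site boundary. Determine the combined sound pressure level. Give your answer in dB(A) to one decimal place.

For uncorrelated sources the intensities add, so convert each level to linear form, sum, and take 10·log₁₀ of the total.
Σ 10^(L/10) = 10^(92.8/10) + 10^(87.2/10) + 10^(82.6/10) + 10^(92.2/10) = 4.272e+09.
L_total = 10·log₁₀(4.272e+09) = 96.31 dB(A).

96.3 dB(A)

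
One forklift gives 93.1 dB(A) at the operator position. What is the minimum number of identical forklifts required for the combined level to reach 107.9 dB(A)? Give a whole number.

31

N identical sources give L₁ + 10·log₁₀ N, so require 10·log₁₀ N ≥ 107.9 − 93.1 = 14.8 dB.
N ≥ 10^(14.8/10) = 30.200, so N = 31.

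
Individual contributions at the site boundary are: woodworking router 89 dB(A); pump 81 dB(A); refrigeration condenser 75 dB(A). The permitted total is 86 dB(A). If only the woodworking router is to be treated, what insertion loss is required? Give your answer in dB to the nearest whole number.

5 dB

Fixed contribution from the other sources: Σ 10^(L/10) = 10^(81/10) + 10^(75/10) = 1.575e+08 (81.97 dB(A)).
The limit corresponds to 10^(86/10) = 3.981e+08; subtracting the fixed part leaves 2.406e+08 for the woodworking router, i.e. 83.81 dB(A).
So the woodworking router must be reduced from 89 to 83.81 dB(A): IL = 5.19 dB.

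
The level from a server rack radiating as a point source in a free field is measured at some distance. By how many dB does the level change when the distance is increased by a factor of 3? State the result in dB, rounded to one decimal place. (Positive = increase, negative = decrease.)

With spherical spreading the level changes by −20·log₁₀(r₂/r₁).
ΔL = −20·log₁₀(3) = -9.54 dB.

-9.5 dB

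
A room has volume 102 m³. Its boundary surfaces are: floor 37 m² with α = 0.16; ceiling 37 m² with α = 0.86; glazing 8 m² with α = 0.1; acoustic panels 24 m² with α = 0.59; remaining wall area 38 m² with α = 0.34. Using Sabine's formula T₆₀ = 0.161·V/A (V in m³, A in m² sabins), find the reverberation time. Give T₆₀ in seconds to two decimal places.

A = Σ Sᵢαᵢ = 37·0.16 + 37·0.86 + 8·0.1 + 24·0.59 + 38·0.34 = 65.62 m².
T₆₀ = 0.161·V/A = 0.161·102/65.62 = 0.250 s.

0.25 s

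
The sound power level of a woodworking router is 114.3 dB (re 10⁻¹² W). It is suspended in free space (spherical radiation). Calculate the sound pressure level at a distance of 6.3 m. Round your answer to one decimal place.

87.3 dB

Free-field spherical radiation: L_p = L_w − 10·log₁₀(4π·r²), r = 6.3 m.
4π·r² = 498.8 m², 10·log₁₀ of that is 26.979 dB.
L_p = 114.3 − 26.979 = 87.32 dB.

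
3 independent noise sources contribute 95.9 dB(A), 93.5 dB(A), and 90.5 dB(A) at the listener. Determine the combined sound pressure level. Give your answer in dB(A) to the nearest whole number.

99 dB(A)

For uncorrelated sources the intensities add, so convert each level to linear form, sum, and take 10·log₁₀ of the total.
Σ 10^(L/10) = 10^(95.9/10) + 10^(93.5/10) + 10^(90.5/10) = 7.251e+09.
L_total = 10·log₁₀(7.251e+09) = 98.60 dB(A).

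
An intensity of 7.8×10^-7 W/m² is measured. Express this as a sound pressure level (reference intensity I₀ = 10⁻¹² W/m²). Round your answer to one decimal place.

L = 10·log₁₀(I/I₀) = 10·log₁₀(7.8×10^-7/10⁻¹²) = 10·log₁₀(7.8×10^5).
L = 10·(0.8921 + 5) = 58.92 dB.

58.9 dB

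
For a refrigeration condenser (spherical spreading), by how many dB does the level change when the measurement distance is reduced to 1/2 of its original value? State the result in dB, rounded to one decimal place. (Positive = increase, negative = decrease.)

Point-source spreading: ΔL = −20·log₁₀(r₂/r₁).
ΔL = −20·log₁₀(0.5) = +6.02 dB.

+6.0 dB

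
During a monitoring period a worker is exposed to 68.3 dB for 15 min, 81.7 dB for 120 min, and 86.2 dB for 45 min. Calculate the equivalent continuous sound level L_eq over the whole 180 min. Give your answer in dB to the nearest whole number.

83 dB

Weight each interval's intensity by its duration and average over T = 180 min:
Σ tᵢ·10^(Lᵢ/10) = 15·10^(68.3/10) + 120·10^(81.7/10) + 45·10^(86.2/10) = 3.661e+10.
L_eq = 10·log₁₀(3.661e+10/180) = 83.08 dB.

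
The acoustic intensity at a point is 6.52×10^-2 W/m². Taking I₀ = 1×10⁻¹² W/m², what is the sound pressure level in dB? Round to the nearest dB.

108 dB

Dividing by I₀ shifts the exponent by 12: I/I₀ = 6.52×10^10.
L = 10·(0.8142 + 10) = 108.14 dB.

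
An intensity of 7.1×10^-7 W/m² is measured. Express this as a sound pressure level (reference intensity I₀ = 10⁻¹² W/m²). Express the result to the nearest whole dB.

59 dB

I/I₀ = 7.1×10^-7/10⁻¹² = 7.1×10^5, and L = 10·log₁₀(I/I₀).
L = 10·(0.8513 + 5) = 58.51 dB.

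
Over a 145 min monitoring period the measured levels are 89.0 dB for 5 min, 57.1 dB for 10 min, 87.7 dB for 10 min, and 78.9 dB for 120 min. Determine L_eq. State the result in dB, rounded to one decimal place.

L_eq = 10·log₁₀[(1/T)·Σ tᵢ·10^(Lᵢ/10)] with T = 145 min.
Σ tᵢ·10^(Lᵢ/10) = 5·10^(89.0/10) + 10·10^(57.1/10) + 10·10^(87.7/10) + 120·10^(78.9/10) = 1.918e+10.
L_eq = 10·log₁₀(1.918e+10/145) = 81.21 dB.

81.2 dB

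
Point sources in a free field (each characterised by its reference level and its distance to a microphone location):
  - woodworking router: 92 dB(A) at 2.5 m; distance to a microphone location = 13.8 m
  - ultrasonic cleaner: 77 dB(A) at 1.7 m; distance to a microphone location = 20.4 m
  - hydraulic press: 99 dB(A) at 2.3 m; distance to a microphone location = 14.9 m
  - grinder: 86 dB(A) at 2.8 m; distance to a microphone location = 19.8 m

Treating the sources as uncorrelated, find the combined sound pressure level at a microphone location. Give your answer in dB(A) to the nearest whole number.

Apply inverse-square spreading to bring every level to the receiver, then sum 10^(L/10).
woodworking router: 92 − 20·log₁₀(13.8/2.5) = 92 − 14.84 = 77.16 dB(A).
ultrasonic cleaner: 77 − 20·log₁₀(20.4/1.7) = 77 − 21.58 = 55.42 dB(A).
hydraulic press: 99 − 20·log₁₀(14.9/2.3) = 99 − 16.23 = 82.77 dB(A).
grinder: 86 − 20·log₁₀(19.8/2.8) = 86 − 16.99 = 69.01 dB(A).
Σ 10^(L/10) = 2.496e+08 → L_total = 10·log₁₀(2.496e+08) = 83.97 dB(A).

84 dB(A)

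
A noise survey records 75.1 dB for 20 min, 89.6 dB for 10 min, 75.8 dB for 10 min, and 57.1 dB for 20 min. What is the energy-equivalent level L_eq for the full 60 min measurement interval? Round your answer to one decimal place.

82.3 dB

The energy average is taken in the linear domain: L_eq = 10·log₁₀[(Σ tᵢ·10^(Lᵢ/10))/T], T = 60 min.
Σ tᵢ·10^(Lᵢ/10) = 20·10^(75.1/10) + 10·10^(89.6/10) + 10·10^(75.8/10) + 20·10^(57.1/10) = 1.016e+10.
L_eq = 10·log₁₀(1.016e+10/60) = 82.29 dB.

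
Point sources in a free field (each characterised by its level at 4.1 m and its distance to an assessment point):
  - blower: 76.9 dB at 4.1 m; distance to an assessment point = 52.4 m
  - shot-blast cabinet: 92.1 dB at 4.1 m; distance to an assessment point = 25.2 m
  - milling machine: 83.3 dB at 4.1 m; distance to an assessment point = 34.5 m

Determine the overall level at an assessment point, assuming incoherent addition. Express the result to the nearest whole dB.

77 dB

Apply inverse-square spreading to bring every level to the receiver, then sum 10^(L/10).
blower: 76.9 − 20·log₁₀(52.4/4.1) = 76.9 − 22.13 = 54.77 dB.
shot-blast cabinet: 92.1 − 20·log₁₀(25.2/4.1) = 92.1 − 15.77 = 76.33 dB.
milling machine: 83.3 − 20·log₁₀(34.5/4.1) = 83.3 − 18.50 = 64.80 dB.
Σ 10^(L/10) = 4.625e+07 → L_total = 10·log₁₀(4.625e+07) = 76.65 dB.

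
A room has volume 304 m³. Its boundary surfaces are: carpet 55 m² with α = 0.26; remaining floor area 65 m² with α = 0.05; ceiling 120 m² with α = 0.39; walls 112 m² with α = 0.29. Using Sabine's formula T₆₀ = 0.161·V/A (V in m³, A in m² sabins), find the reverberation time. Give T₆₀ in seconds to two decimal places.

A = Σ Sᵢαᵢ = 55·0.26 + 65·0.05 + 120·0.39 + 112·0.29 = 96.83 m².
T₆₀ = 0.161 × 304 / 96.83 = 0.505 s.

0.51 s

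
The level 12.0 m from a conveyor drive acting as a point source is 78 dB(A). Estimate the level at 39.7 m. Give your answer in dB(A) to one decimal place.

67.6 dB(A)

Spherical spreading from a point source gives a 20·log₁₀(r₂/r₁) drop.
L₂ = 78 − 20·log₁₀(39.7/12.0) = 78 − 10.392 = 67.61 dB(A).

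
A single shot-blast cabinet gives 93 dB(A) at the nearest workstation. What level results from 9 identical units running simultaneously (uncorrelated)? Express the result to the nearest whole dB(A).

N identical incoherent sources raise the level by 10·log₁₀ N.
L_total = 93 + 10·log₁₀(9) = 93 + 9.542 = 102.54 dB(A).

103 dB(A)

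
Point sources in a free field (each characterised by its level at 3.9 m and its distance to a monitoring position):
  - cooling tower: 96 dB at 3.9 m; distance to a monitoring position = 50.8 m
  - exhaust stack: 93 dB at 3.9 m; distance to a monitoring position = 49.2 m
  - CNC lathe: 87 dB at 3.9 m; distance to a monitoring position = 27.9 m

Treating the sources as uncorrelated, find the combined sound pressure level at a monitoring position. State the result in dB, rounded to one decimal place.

76.6 dB

Apply inverse-square spreading to bring every level to the receiver, then sum 10^(L/10).
cooling tower: 96 − 20·log₁₀(50.8/3.9) = 96 − 22.30 = 73.70 dB.
exhaust stack: 93 − 20·log₁₀(49.2/3.9) = 93 − 22.02 = 70.98 dB.
CNC lathe: 87 − 20·log₁₀(27.9/3.9) = 87 − 17.09 = 69.91 dB.
Σ 10^(L/10) = 4.579e+07 → L_total = 10·log₁₀(4.579e+07) = 76.61 dB.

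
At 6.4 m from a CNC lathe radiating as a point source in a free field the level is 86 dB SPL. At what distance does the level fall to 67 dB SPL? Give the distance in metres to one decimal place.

Point-source spreading drops the level by 20·log₁₀(r₂/r₁); inverting, r₂/r₁ = 10^(ΔL/20).
r₂ = 6.4·10^((86−67)/20) = 6.4·10^(19.0/20) = 57.04 m.

57.0 m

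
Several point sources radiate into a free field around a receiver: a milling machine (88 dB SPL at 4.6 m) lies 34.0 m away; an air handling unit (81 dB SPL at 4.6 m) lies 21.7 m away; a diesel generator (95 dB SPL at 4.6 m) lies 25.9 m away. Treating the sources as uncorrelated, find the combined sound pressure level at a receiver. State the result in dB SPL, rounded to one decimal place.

Propagate each source to the receiver with L = L_ref − 20·log₁₀(r/r_ref), then add intensities.
milling machine: 88 − 20·log₁₀(34.0/4.6) = 88 − 17.37 = 70.63 dB SPL.
air handling unit: 81 − 20·log₁₀(21.7/4.6) = 81 − 13.47 = 67.53 dB SPL.
diesel generator: 95 − 20·log₁₀(25.9/4.6) = 95 − 15.01 = 79.99 dB SPL.
Σ 10^(L/10) = 1.170e+08 → L_total = 10·log₁₀(1.170e+08) = 80.68 dB SPL.

80.7 dB SPL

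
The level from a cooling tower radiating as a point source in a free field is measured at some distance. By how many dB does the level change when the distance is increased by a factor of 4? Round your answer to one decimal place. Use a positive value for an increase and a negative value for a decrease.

-12.0 dB

With spherical spreading the level changes by −20·log₁₀(r₂/r₁).
ΔL = −20·log₁₀(4) = -12.04 dB.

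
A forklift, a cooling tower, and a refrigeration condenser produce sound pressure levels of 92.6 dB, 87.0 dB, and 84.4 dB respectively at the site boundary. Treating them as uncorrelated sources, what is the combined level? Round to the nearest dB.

For uncorrelated sources the intensities add, so convert each level to linear form, sum, and take 10·log₁₀ of the total.
Σ 10^(L/10) = 10^(92.6/10) + 10^(87.0/10) + 10^(84.4/10) = 2.596e+09.
L_total = 10·log₁₀(2.596e+09) = 94.14 dB.

94 dB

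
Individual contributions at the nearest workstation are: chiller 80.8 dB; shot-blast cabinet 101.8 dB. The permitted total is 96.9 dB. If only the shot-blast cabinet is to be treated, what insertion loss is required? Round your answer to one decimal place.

Fixed contribution from the other source: Σ 10^(L/10) = 10^(80.8/10) = 1.202e+08 (80.80 dB).
To meet 96.9 dB overall, the treated shot-blast cabinet may contribute at most 10^(96.9/10) − 1.202e+08 = 4.778e+09, i.e. 96.79 dB.
Required insertion loss = 101.8 − 96.79 = 5.01 dB.

5.0 dB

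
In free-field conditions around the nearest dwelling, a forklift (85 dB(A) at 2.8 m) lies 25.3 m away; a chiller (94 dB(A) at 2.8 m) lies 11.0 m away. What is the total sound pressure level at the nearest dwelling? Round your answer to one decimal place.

82.2 dB(A)

First find each source's level at the receiver (point-source: −20·log₁₀(r/r_ref)), then combine on an intensity basis.
forklift: 85 − 20·log₁₀(25.3/2.8) = 85 − 19.12 = 65.88 dB(A).
chiller: 94 − 20·log₁₀(11.0/2.8) = 94 − 11.88 = 82.12 dB(A).
Σ 10^(L/10) = 1.666e+08 → L_total = 10·log₁₀(1.666e+08) = 82.22 dB(A).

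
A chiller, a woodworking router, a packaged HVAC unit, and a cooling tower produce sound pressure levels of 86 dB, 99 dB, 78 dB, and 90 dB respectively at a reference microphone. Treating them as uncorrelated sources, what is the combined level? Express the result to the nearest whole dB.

100 dB

For uncorrelated sources the intensities add, so convert each level to linear form, sum, and take 10·log₁₀ of the total.
Σ 10^(L/10) = 10^(86/10) + 10^(99/10) + 10^(78/10) + 10^(90/10) = 9.404e+09.
L_total = 10·log₁₀(9.404e+09) = 99.73 dB.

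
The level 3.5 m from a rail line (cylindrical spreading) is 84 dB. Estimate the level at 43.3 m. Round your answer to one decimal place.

73.1 dB

Cylindrical spreading from a line source gives a 10·log₁₀(r₂/r₁) drop.
L₂ = 84 − 10·log₁₀(43.3/3.5) = 84 − 10.924 = 73.08 dB.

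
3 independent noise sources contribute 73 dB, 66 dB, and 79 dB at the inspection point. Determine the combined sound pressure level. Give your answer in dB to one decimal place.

80.1 dB

For uncorrelated sources the intensities add, so convert each level to linear form, sum, and take 10·log₁₀ of the total.
Σ 10^(L/10) = 10^(73/10) + 10^(66/10) + 10^(79/10) = 1.034e+08.
L_total = 10·log₁₀(1.034e+08) = 80.14 dB.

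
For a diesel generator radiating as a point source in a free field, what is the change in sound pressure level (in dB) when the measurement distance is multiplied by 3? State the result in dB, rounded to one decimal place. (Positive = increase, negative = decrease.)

-9.5 dB

Point-source spreading: ΔL = −20·log₁₀(r₂/r₁).
ΔL = −20·log₁₀(3) = -9.54 dB.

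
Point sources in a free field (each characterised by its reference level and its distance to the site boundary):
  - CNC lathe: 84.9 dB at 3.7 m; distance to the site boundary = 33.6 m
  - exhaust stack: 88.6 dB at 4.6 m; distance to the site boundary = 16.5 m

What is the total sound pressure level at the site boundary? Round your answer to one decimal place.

First find each source's level at the receiver (point-source: −20·log₁₀(r/r_ref)), then combine on an intensity basis.
CNC lathe: 84.9 − 20·log₁₀(33.6/3.7) = 84.9 − 19.16 = 65.74 dB.
exhaust stack: 88.6 − 20·log₁₀(16.5/4.6) = 88.6 − 11.09 = 77.51 dB.
Σ 10^(L/10) = 6.005e+07 → L_total = 10·log₁₀(6.005e+07) = 77.79 dB.

77.8 dB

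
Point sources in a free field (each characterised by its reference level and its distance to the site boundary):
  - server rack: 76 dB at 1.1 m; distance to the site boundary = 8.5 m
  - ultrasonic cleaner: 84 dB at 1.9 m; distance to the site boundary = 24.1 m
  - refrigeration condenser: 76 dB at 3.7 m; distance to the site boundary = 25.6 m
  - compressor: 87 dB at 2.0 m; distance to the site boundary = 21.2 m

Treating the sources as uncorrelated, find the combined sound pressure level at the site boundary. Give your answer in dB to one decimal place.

First find each source's level at the receiver (point-source: −20·log₁₀(r/r_ref)), then combine on an intensity basis.
server rack: 76 − 20·log₁₀(8.5/1.1) = 76 − 17.76 = 58.24 dB.
ultrasonic cleaner: 84 − 20·log₁₀(24.1/1.9) = 84 − 22.07 = 61.93 dB.
refrigeration condenser: 76 − 20·log₁₀(25.6/3.7) = 76 − 16.80 = 59.20 dB.
compressor: 87 − 20·log₁₀(21.2/2.0) = 87 − 20.51 = 66.49 dB.
Σ 10^(L/10) = 7.520e+06 → L_total = 10·log₁₀(7.520e+06) = 68.76 dB.

68.8 dB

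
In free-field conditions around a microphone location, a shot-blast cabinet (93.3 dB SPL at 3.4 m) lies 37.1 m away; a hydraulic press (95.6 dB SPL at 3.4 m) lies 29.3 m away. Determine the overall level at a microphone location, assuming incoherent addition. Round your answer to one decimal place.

78.3 dB SPL

First find each source's level at the receiver (point-source: −20·log₁₀(r/r_ref)), then combine on an intensity basis.
shot-blast cabinet: 93.3 − 20·log₁₀(37.1/3.4) = 93.3 − 20.76 = 72.54 dB SPL.
hydraulic press: 95.6 − 20·log₁₀(29.3/3.4) = 95.6 − 18.71 = 76.89 dB SPL.
Σ 10^(L/10) = 6.685e+07 → L_total = 10·log₁₀(6.685e+07) = 78.25 dB SPL.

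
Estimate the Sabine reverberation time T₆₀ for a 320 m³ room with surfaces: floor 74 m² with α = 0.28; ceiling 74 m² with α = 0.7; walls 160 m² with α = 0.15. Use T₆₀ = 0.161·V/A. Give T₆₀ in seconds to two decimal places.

0.53 s

Total absorption A = 74·0.28 + 74·0.7 + 160·0.15 = 96.52 m² sabins.
T₆₀ = 0.161·V/A = 0.161·320/96.52 = 0.534 s.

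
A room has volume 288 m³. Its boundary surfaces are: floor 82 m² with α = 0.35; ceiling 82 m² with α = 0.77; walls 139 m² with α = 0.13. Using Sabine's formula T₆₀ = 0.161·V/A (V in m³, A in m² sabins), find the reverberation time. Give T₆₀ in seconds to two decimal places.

Summing Sᵢαᵢ: 82·0.35 + 82·0.77 + 139·0.13 = 109.91 m².
T₆₀ = 0.161·V/A = 0.161·288/109.91 = 0.422 s.

0.42 s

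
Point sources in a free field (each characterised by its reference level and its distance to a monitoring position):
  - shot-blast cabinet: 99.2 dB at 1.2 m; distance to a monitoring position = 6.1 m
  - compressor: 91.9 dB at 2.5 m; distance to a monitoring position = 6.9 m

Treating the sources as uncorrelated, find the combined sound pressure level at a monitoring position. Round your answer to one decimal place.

Apply inverse-square spreading to bring every level to the receiver, then sum 10^(L/10).
shot-blast cabinet: 99.2 − 20·log₁₀(6.1/1.2) = 99.2 − 14.12 = 85.08 dB.
compressor: 91.9 − 20·log₁₀(6.9/2.5) = 91.9 − 8.82 = 83.08 dB.
Σ 10^(L/10) = 5.252e+08 → L_total = 10·log₁₀(5.252e+08) = 87.20 dB.

87.2 dB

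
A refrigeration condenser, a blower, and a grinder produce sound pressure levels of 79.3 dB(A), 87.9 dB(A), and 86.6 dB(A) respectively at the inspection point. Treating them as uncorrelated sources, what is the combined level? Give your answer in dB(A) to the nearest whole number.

For uncorrelated sources the intensities add, so convert each level to linear form, sum, and take 10·log₁₀ of the total.
Σ 10^(L/10) = 10^(79.3/10) + 10^(87.9/10) + 10^(86.6/10) = 1.159e+09.
L_total = 10·log₁₀(1.159e+09) = 90.64 dB(A).

91 dB(A)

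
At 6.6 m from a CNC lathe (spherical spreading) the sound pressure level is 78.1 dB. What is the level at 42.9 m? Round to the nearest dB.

For a point source, L₂ = L₁ − 20·log₁₀(r₂/r₁).
L₂ = 78.1 − 20·log₁₀(42.9/6.6) = 78.1 − 16.258 = 61.84 dB.

62 dB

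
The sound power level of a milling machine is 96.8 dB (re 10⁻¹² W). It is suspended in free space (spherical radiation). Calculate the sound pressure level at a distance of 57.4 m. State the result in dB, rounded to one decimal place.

L_p = L_w − 10·log₁₀(4π·r²) with r = 57.4 m.
4π·r² = 4.14e+04 m², 10·log₁₀ of that is 46.170 dB.
L_p = 96.8 − 46.170 = 50.63 dB.

50.6 dB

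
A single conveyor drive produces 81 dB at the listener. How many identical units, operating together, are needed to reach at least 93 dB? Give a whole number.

Need L₁ + 10·log₁₀ N ≥ 93, i.e. log₁₀ N ≥ 1.20.
N ≥ 10^(12.0/10) = 15.849, so N = 16.

16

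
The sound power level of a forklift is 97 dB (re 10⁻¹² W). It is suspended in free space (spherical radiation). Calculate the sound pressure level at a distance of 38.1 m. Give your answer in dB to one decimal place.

The power spreads over a sphere of area 4π·r², so L_p = L_w − 10·log₁₀(4π·r²).
4π·r² = 1.824e+04 m², 10·log₁₀ of that is 42.611 dB.
L_p = 97 − 42.611 = 54.39 dB.

54.4 dB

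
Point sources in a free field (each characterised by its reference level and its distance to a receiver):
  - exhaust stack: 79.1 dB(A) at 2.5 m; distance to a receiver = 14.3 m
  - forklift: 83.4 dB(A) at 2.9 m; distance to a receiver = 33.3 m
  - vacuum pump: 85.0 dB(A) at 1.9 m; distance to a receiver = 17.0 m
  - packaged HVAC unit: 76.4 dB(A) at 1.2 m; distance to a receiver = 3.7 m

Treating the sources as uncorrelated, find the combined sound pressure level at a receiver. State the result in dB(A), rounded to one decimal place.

71.0 dB(A)

Apply inverse-square spreading to bring every level to the receiver, then sum 10^(L/10).
exhaust stack: 79.1 − 20·log₁₀(14.3/2.5) = 79.1 − 15.15 = 63.95 dB(A).
forklift: 83.4 − 20·log₁₀(33.3/2.9) = 83.4 − 21.20 = 62.20 dB(A).
vacuum pump: 85.0 − 20·log₁₀(17.0/1.9) = 85.0 − 19.03 = 65.97 dB(A).
packaged HVAC unit: 76.4 − 20·log₁₀(3.7/1.2) = 76.4 − 9.78 = 66.62 dB(A).
Σ 10^(L/10) = 1.269e+07 → L_total = 10·log₁₀(1.269e+07) = 71.03 dB(A).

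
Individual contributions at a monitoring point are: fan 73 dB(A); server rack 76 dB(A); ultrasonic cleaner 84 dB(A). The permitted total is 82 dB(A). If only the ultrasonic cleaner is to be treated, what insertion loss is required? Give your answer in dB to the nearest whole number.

The untreated sources together contribute 10^(73/10) + 10^(76/10) = 5.976e+07, i.e. 77.76 dB(A).
To meet 82 dB(A) overall, the treated ultrasonic cleaner may contribute at most 10^(82/10) − 5.976e+07 = 9.873e+07, i.e. 79.94 dB(A).
Required insertion loss = 84 − 79.94 = 4.06 dB.

4 dB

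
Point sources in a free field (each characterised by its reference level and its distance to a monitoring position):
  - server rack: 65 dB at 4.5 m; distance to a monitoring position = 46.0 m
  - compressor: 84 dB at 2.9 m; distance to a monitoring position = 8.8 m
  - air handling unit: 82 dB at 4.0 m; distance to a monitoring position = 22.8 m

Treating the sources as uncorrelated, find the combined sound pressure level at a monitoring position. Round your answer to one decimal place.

75.1 dB

Propagate each source to the receiver with L = L_ref − 20·log₁₀(r/r_ref), then add intensities.
server rack: 65 − 20·log₁₀(46.0/4.5) = 65 − 20.19 = 44.81 dB.
compressor: 84 − 20·log₁₀(8.8/2.9) = 84 − 9.64 = 74.36 dB.
air handling unit: 82 − 20·log₁₀(22.8/4.0) = 82 − 15.12 = 66.88 dB.
Σ 10^(L/10) = 3.219e+07 → L_total = 10·log₁₀(3.219e+07) = 75.08 dB.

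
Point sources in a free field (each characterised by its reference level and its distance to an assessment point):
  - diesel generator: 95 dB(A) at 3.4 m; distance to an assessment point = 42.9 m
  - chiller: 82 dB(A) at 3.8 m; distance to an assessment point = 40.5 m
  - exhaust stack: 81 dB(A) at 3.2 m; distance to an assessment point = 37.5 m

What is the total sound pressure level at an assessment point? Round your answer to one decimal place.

73.5 dB(A)

First find each source's level at the receiver (point-source: −20·log₁₀(r/r_ref)), then combine on an intensity basis.
diesel generator: 95 − 20·log₁₀(42.9/3.4) = 95 − 22.02 = 72.98 dB(A).
chiller: 82 − 20·log₁₀(40.5/3.8) = 82 − 20.55 = 61.45 dB(A).
exhaust stack: 81 − 20·log₁₀(37.5/3.2) = 81 − 21.38 = 59.62 dB(A).
Σ 10^(L/10) = 2.217e+07 → L_total = 10·log₁₀(2.217e+07) = 73.46 dB(A).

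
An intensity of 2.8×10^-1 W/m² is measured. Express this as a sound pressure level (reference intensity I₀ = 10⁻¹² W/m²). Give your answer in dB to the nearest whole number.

L = 10·log₁₀(I/I₀) = 10·log₁₀(2.8×10^-1/10⁻¹²) = 10·log₁₀(2.8×10^11).
L = 10·(0.4472 + 11) = 114.47 dB.

114 dB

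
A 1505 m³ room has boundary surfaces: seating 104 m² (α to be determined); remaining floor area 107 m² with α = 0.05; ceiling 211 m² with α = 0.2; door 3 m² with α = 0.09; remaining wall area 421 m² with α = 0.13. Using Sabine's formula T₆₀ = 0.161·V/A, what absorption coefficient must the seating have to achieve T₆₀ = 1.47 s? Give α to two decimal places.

0.60

Required total absorption A = 0.161·1505/1.47 = 164.83 m².
Absorption from the other surfaces = 107·0.05 + 211·0.2 + 3·0.09 + 421·0.13 = 102.55 m², so the seating must supply 62.28 m² over 104 m².
α = 62.28/104 = 0.599.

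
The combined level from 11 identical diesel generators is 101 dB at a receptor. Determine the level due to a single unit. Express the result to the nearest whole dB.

91 dB

11 equal contributions raise the level by 10·log₁₀ 11 = 10.414 dB, so each unit alone gives 101 − 10.414.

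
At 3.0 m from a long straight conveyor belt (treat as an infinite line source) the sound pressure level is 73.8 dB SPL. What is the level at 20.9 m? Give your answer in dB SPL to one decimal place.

Cylindrical spreading from a line source gives a 10·log₁₀(r₂/r₁) drop.
L₂ = 73.8 − 10·log₁₀(20.9/3.0) = 73.8 − 8.430 = 65.37 dB SPL.

65.4 dB SPL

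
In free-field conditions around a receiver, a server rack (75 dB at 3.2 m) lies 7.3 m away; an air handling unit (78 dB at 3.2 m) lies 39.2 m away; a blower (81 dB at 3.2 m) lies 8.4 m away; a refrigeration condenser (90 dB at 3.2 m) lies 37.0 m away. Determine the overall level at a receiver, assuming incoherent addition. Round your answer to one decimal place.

75.1 dB

First find each source's level at the receiver (point-source: −20·log₁₀(r/r_ref)), then combine on an intensity basis.
server rack: 75 − 20·log₁₀(7.3/3.2) = 75 − 7.16 = 67.84 dB.
air handling unit: 78 − 20·log₁₀(39.2/3.2) = 78 − 21.76 = 56.24 dB.
blower: 81 − 20·log₁₀(8.4/3.2) = 81 − 8.38 = 72.62 dB.
refrigeration condenser: 90 − 20·log₁₀(37.0/3.2) = 90 − 21.26 = 68.74 dB.
Σ 10^(L/10) = 3.225e+07 → L_total = 10·log₁₀(3.225e+07) = 75.08 dB.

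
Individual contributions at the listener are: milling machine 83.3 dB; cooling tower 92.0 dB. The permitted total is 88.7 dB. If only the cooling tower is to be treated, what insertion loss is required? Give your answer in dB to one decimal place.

4.8 dB

Everything except the cooling tower sums to 10^(83.3/10) = 2.138e+08 in linear terms, 83.30 dB.
To meet 88.7 dB overall, the treated cooling tower may contribute at most 10^(88.7/10) − 2.138e+08 = 5.275e+08, i.e. 87.22 dB.
Required insertion loss = 92.0 − 87.22 = 4.78 dB.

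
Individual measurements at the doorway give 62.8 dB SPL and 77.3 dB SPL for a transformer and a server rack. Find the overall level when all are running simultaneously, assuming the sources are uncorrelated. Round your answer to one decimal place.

Incoherent sources combine by intensity addition: L_total = 10·log₁₀(Σ 10^(L_i/10)).
Σ 10^(L/10) = 10^(62.8/10) + 10^(77.3/10) = 5.561e+07.
L_total = 10·log₁₀(5.561e+07) = 77.45 dB SPL.

77.5 dB SPL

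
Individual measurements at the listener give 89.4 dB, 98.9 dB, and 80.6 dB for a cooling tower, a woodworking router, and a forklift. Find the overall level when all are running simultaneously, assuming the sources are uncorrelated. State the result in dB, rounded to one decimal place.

Incoherent sources combine by intensity addition: L_total = 10·log₁₀(Σ 10^(L_i/10)).
Σ 10^(L/10) = 10^(89.4/10) + 10^(98.9/10) + 10^(80.6/10) = 8.748e+09.
L_total = 10·log₁₀(8.748e+09) = 99.42 dB.

99.4 dB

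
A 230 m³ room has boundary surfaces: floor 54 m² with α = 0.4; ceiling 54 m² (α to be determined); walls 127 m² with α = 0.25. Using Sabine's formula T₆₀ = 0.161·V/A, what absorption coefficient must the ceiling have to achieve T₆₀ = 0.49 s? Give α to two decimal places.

0.41

Required total absorption A = 0.161·230/0.49 = 75.57 m².
Absorption from the other surfaces = 54·0.4 + 127·0.25 = 53.35 m², so the ceiling must supply 22.22 m² over 54 m².
α = 22.22/54 = 0.412.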